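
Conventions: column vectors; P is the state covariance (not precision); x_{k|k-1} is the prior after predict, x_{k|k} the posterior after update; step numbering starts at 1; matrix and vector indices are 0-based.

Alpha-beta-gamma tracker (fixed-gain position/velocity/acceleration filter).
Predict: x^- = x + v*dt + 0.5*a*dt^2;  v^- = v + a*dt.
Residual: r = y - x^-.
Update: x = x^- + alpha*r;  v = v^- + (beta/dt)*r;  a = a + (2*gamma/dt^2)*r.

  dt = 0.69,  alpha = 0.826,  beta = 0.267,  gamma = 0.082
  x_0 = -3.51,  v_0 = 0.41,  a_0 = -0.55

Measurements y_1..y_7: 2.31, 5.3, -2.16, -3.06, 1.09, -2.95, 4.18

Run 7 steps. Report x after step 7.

x_post = 2.6507

step 1: x_pred=-3.3580  r=5.6680  x^+=1.3238  v^+=2.2238  a^+=1.4024
step 2: x_pred=3.1920  r=2.1080  x^+=4.9332  v^+=4.0072  a^+=2.1286
step 3: x_pred=8.2049  r=-10.3649  x^+=-0.3565  v^+=1.4651  a^+=-1.4418
step 4: x_pred=0.3112  r=-3.3712  x^+=-2.4734  v^+=-0.8342  a^+=-2.6030
step 5: x_pred=-3.6687  r=4.7587  x^+=0.2620  v^+=-0.7889  a^+=-0.9638
step 6: x_pred=-0.5118  r=-2.4382  x^+=-2.5258  v^+=-2.3974  a^+=-1.8037
step 7: x_pred=-4.6094  r=8.7894  x^+=2.6507  v^+=-0.2409  a^+=1.2239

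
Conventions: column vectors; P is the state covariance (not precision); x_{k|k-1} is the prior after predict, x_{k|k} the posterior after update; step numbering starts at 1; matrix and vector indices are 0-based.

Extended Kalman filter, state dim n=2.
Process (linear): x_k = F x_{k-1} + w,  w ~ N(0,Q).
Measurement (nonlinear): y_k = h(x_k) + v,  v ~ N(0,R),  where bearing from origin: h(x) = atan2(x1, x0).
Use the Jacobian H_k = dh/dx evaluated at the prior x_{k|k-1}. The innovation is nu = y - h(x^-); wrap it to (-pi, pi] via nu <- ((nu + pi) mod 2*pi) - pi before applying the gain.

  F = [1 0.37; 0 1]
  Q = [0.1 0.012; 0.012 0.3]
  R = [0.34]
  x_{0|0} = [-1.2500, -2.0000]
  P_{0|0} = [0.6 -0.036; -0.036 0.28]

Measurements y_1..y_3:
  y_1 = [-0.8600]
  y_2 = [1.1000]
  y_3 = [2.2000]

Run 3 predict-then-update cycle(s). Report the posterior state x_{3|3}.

step 1: x^-=[-1.9900, -2.0000]  P^-=[0.7117 0.0796; 0.0796 0.5800]  H_jac=[0.2513 -0.2500]  S=[0.4112]  K=[0.3865; -0.3040]  nu=[1.4937]  x^+=[-1.4127, -2.4541]  P^+=[0.6503 0.1279; 0.1279 0.5420]
step 2: x^-=[-2.3207, -2.4541]  P^-=[0.9191 0.3405; 0.3405 0.8420]  H_jac=[0.2151 -0.2034]  S=[0.3876]  K=[0.3314; -0.2530]  nu=[-2.8549]  x^+=[-3.2670, -1.7319]  P^+=[0.8765 0.3729; 0.3729 0.8172]
step 3: x^-=[-3.9078, -1.7319]  P^-=[1.3644 0.6873; 0.6873 1.1172]  H_jac=[0.0948 -0.2139]  S=[0.3755]  K=[-0.0471; -0.4629]  nu=[-1.3588]  x^+=[-3.8438, -1.1029]  P^+=[1.3636 0.6791; 0.6791 1.0367]

x_post = [-3.8438, -1.1029]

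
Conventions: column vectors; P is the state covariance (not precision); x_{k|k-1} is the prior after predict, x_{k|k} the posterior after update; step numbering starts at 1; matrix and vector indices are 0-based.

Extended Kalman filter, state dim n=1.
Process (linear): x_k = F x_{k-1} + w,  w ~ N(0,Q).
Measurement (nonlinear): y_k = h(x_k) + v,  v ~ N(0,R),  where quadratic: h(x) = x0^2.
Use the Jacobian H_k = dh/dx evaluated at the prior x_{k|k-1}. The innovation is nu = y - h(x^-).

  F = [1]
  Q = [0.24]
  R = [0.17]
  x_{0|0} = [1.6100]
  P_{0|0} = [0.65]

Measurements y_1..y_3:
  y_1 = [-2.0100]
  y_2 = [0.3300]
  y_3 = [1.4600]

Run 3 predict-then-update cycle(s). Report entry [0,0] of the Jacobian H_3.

step 1: x^-=[1.6100]  P^-=[0.8900]  H_jac=[3.2200]  S=[9.3979]  K=[0.3049]  nu=[-4.6021]  x^+=[0.2066]  P^+=[0.0161]
step 2: x^-=[0.2066]  P^-=[0.2561]  H_jac=[0.4133]  S=[0.2137]  K=[0.4952]  nu=[0.2873]  x^+=[0.3489]  P^+=[0.2037]
step 3: x^-=[0.3489]  P^-=[0.4437]  H_jac=[0.6978]  S=[0.3860]  K=[0.8020]  nu=[1.3383]  x^+=[1.4222]  P^+=[0.1954]

H_jac[0,0] = 0.6978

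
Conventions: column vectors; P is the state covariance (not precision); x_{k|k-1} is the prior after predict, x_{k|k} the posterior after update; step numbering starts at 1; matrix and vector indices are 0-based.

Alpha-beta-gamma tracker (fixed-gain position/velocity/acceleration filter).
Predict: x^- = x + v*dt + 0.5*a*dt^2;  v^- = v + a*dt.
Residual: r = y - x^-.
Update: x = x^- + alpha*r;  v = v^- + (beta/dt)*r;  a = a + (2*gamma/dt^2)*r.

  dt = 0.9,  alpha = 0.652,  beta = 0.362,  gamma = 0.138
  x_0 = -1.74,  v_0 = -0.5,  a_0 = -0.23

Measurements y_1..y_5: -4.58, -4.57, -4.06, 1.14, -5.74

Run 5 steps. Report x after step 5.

x_post = -3.2434

step 1: x_pred=-2.2832  r=-2.2969  x^+=-3.7807  v^+=-1.6308  a^+=-1.0126
step 2: x_pred=-5.6586  r=1.0886  x^+=-4.9488  v^+=-2.1044  a^+=-0.6417
step 3: x_pred=-7.1026  r=3.0426  x^+=-5.1188  v^+=-1.4581  a^+=0.3950
step 4: x_pred=-6.2711  r=7.4111  x^+=-1.4391  v^+=1.8784  a^+=2.9203
step 5: x_pred=1.4342  r=-7.1742  x^+=-3.2434  v^+=1.6210  a^+=0.4758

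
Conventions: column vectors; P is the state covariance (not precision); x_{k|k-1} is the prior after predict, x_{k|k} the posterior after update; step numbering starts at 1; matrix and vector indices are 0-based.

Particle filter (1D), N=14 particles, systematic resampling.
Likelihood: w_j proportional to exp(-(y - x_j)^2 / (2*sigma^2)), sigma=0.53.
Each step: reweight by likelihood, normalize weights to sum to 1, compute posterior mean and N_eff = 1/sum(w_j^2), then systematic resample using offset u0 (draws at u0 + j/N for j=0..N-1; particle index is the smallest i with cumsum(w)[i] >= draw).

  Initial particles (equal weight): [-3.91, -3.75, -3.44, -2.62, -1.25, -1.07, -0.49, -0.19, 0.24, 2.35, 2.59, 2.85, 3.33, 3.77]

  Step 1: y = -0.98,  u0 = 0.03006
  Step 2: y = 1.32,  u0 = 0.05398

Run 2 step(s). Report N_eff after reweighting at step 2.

step 1: w=[0.0000, 0.0000, 0.0000, 0.0028, 0.3003, 0.3370, 0.2230, 0.1126, 0.0242, 0.0000, 0.0000, 0.0000, 0.0000, 0.0000]  mean=-0.8684  Neff=3.7482  idx=[4, 4, 4, 4, 5, 5, 5, 5, 5, 6, 6, 6, 7, 7]
step 2: w=[0.0002, 0.0002, 0.0002, 0.0002, 0.0009, 0.0009, 0.0009, 0.0009, 0.0009, 0.0673, 0.0673, 0.0673, 0.3964, 0.3964]  mean=-0.2552  Neff=3.0494  idx=[9, 10, 11, 12, 12, 12, 12, 12, 13, 13, 13, 13, 13, 13]

N_eff = 3.0494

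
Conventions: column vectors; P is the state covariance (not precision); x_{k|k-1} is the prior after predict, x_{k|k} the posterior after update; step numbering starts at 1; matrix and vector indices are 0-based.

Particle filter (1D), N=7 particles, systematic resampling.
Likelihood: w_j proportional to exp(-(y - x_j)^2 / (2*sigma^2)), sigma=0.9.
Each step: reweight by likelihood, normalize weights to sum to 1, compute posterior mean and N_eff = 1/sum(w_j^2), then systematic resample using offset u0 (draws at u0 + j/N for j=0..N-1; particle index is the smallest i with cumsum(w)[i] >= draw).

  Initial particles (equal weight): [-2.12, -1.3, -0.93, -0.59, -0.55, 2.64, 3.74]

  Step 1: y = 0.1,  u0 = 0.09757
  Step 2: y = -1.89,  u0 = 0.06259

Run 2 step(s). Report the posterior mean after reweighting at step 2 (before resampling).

post_mean = -0.8291

step 1: w=[0.0199, 0.1243, 0.2164, 0.3105, 0.3210, 0.0078, 0.0001]  mean=-0.7438  Neff=3.8137  idx=[1, 2, 3, 3, 3, 4, 4]
step 2: w=[0.2611, 0.1832, 0.1140, 0.1140, 0.1140, 0.1068, 0.1068]  mean=-0.8291  Neff=6.1144  idx=[0, 0, 1, 2, 3, 4, 6]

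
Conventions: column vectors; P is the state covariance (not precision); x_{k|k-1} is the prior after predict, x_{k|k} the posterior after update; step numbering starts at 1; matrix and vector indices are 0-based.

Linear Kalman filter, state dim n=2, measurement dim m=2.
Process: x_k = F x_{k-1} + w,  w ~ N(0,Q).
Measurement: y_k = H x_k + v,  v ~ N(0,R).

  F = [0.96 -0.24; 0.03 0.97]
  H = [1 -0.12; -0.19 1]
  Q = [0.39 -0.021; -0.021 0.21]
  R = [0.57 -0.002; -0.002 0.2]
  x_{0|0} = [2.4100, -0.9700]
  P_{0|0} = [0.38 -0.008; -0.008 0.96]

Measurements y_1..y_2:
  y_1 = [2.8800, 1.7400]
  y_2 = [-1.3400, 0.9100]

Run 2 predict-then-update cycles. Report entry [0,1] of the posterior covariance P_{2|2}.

step 1: x^-=[2.5464, -0.8686]  P^-=[0.7992 -0.2409; -0.2409 1.1131]  S=[1.4430 -0.5339; -0.5339 1.4335]  K=[0.5480 -0.0699; 0.0459 0.8255]  nu=[0.2294, 3.0924]  x^+=[2.4559, 1.6947]  P^+=[0.3179 0.0453; 0.0453 0.1736]
step 2: x^-=[1.9509, 1.7176]  P^-=[0.6721 -0.0104; -0.0104 0.3763]  S=[1.2500 -0.1855; -0.1855 0.6045]  K=[0.5289 -0.0662; 0.0507 0.6413]  nu=[-3.0848, -0.4369]  x^+=[0.3484, 1.2809]  P^+=[0.3069 0.0440; 0.0440 0.1365]

P_post[0,1] = 0.0440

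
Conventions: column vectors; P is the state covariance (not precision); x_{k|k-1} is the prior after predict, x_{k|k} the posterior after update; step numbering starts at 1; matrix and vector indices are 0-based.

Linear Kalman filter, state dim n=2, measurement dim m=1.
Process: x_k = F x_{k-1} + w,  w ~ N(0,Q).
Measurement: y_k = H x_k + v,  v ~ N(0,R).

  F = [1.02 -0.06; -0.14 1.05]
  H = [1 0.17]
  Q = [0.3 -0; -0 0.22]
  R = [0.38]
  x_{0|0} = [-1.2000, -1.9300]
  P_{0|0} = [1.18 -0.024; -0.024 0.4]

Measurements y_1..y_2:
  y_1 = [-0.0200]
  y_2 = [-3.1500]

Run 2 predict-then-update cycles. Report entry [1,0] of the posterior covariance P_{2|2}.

P_post[1,0] = -0.1980

step 1: x^-=[-1.1082, -1.8585]  P^-=[1.5320 -0.2196; -0.2196 0.6912]  S=[1.8574]  K=[0.8048; -0.0550]  nu=[1.4041]  x^+=[0.0218, -1.9357]  P^+=[0.3292 -0.1374; -0.1374 0.6856]
step 2: x^-=[0.1384, -2.0355]  P^-=[0.6618 -0.2385; -0.2385 1.0227]  S=[0.9902]  K=[0.6273; -0.0653]  nu=[-2.9423]  x^+=[-1.7075, -1.8433]  P^+=[0.2720 -0.1980; -0.1980 1.0185]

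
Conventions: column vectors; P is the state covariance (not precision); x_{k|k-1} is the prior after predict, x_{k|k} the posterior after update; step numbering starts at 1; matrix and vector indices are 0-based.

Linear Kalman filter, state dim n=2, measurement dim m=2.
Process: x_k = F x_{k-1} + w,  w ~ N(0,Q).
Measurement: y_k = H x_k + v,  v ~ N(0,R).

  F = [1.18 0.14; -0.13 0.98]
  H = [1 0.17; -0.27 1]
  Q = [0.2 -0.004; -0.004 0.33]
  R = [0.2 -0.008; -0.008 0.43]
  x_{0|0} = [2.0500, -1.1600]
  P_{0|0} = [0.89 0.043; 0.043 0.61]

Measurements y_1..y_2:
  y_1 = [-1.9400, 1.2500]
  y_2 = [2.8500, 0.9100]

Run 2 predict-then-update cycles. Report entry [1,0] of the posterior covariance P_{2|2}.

step 1: x^-=[2.2566, -1.4033]  P^-=[1.4654 -0.0079; -0.0079 0.9199]  S=[1.6893 -0.2548; -0.2548 1.4610]  K=[0.8473 -0.1284; 0.1880 0.6639]  nu=[-3.9580, 3.2626]  x^+=[-1.5161, 0.0185]  P^+=[0.1731 -0.0153; -0.0153 0.2798]
step 2: x^-=[-1.7864, 0.2152]  P^-=[0.4414 -0.0095; -0.0095 0.6056]  S=[0.6557 -0.0333; -0.0333 1.0729]  K=[0.6657 -0.0993; 0.1715 0.5722]  nu=[4.5998, 0.2125]  x^+=[1.2547, 1.1259]  P^+=[0.1359 -0.0113; -0.0113 0.2416]

P_post[1,0] = -0.0113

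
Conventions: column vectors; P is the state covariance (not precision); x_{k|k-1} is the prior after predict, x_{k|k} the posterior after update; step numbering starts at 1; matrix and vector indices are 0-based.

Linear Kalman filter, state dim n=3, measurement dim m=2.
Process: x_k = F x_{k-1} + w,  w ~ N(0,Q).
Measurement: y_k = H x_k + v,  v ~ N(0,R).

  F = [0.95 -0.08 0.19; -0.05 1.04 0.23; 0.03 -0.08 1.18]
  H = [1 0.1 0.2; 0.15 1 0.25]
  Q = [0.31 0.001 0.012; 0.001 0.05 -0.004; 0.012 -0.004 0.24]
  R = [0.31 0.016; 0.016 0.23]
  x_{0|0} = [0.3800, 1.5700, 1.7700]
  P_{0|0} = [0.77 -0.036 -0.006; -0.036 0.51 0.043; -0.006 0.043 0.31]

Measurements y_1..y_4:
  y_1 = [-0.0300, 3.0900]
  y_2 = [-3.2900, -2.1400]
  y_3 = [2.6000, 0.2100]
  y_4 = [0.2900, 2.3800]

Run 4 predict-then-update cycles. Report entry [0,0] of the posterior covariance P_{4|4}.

P_post[0,0] = 0.1985

step 1: x^-=[0.5717, 2.0209, 1.9744]  P^-=[1.0214 -0.0937 0.0981; -0.0937 0.6444 0.0876; 0.0981 0.0876 0.6672]  S=[1.3885 0.2190; 0.2190 0.9621]  K=[0.7564 -0.0849; -0.1197 0.7052; 0.1337 0.2492]  nu=[-1.1987, 0.4897]  x^+=[-0.3765, 2.5098, 1.9362]  P^+=[0.2482 -0.0295 -0.0608; -0.0295 0.1830 -0.0734; -0.0608 -0.0734 0.5680]
step 2: x^-=[-0.1906, 3.0743, 2.0726]  P^-=[0.5405 -0.0563 0.0894; -0.0563 0.2480 0.0479; 0.0894 0.0479 1.0420]  S=[0.9210 0.1527; 0.1527 0.5691]  K=[0.6136 -0.0818; -0.1016 0.4693; 0.2457 0.4997]  nu=[-3.8214, -5.7039]  x^+=[-2.0691, 0.7858, -1.7165]  P^+=[0.2051 -0.0223 -0.0700; -0.0223 0.1277 -0.0724; -0.0700 -0.0724 0.8068]
step 3: x^-=[-2.3546, 0.5259, -2.1504]  P^-=[0.5054 -0.0338 0.1304; -0.0338 0.2007 0.1194; 0.1304 0.1194 1.3732]  S=[0.9225 0.2096; 0.2096 0.5872]  K=[0.5916 -0.0841; -0.0830 0.4135; 0.2888 0.7182]  nu=[5.3321, 0.5749]  x^+=[0.7514, 0.3213, -0.1975]  P^+=[0.1993 -0.0208 -0.0757; -0.0208 0.1083 -0.0454; -0.0757 -0.0454 0.9064]
step 4: x^-=[0.6506, 0.2512, -0.2362]  P^-=[0.5005 -0.0225 0.1429; -0.0225 0.1977 0.1810; 0.1429 0.1810 1.5063]  S=[0.9326 0.2440; 0.2440 0.6276]  K=[0.5879 -0.0879; -0.0713 0.4095; 0.2830 0.8125]  nu=[-0.3385, 2.0903]  x^+=[0.2678, 1.1312, 1.3664]  P^+=[0.1985 -0.0211 -0.0779; -0.0211 0.1020 -0.0232; -0.0779 -0.0232 0.9050]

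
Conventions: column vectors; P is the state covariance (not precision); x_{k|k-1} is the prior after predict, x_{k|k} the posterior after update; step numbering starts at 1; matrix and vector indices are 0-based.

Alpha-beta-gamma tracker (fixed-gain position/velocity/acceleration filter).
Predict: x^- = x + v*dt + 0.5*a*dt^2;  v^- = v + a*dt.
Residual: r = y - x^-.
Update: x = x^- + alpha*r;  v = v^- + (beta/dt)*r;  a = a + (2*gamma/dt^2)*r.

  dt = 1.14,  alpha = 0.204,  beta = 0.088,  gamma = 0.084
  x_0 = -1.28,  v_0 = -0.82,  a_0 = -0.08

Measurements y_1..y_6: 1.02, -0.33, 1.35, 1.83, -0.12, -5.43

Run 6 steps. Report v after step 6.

step 1: x_pred=-2.2668  r=3.2868  x^+=-1.5963  v^+=-0.6575  a^+=0.3449
step 2: x_pred=-2.1217  r=1.7917  x^+=-1.7562  v^+=-0.1260  a^+=0.5765
step 3: x_pred=-1.5252  r=2.8752  x^+=-0.9387  v^+=0.7531  a^+=0.9482
step 4: x_pred=0.5360  r=1.2940  x^+=0.8000  v^+=1.9340  a^+=1.1155
step 5: x_pred=3.7295  r=-3.8495  x^+=2.9442  v^+=2.9084  a^+=0.6178
step 6: x_pred=6.6613  r=-12.0913  x^+=4.1947  v^+=2.6794  a^+=-0.9452

v_post = 2.6794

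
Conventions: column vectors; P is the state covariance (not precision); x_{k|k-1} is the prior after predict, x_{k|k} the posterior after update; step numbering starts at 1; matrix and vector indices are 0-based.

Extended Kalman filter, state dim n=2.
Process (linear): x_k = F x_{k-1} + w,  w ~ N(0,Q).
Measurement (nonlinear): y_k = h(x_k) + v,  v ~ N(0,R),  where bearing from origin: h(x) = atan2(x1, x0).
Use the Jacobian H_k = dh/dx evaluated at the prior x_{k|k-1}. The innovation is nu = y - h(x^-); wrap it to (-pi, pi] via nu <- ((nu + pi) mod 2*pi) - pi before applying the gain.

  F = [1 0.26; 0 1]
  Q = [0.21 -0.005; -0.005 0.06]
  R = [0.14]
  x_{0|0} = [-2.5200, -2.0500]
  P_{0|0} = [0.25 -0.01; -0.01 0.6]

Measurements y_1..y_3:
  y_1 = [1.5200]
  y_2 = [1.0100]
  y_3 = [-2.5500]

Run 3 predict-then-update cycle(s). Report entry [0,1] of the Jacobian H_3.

step 1: x^-=[-3.0530, -2.0500]  P^-=[0.4954 0.1410; 0.1410 0.6600]  H_jac=[0.1516 -0.2258]  S=[0.1754]  K=[0.2467; -0.7278]  nu=[-2.2129]  x^+=[-3.5989, -0.4395]  P^+=[0.4847 0.1725; 0.1725 0.5671]
step 2: x^-=[-3.7132, -0.4395]  P^-=[0.8227 0.3149; 0.3149 0.6271]  H_jac=[0.0314 -0.2656]  S=[0.1798]  K=[-0.3214; -0.8713]  nu=[-2.2494]  x^+=[-2.9903, 1.5204]  P^+=[0.8041 0.2646; 0.2646 0.4906]
step 3: x^-=[-2.5950, 1.5204]  P^-=[1.1849 0.3872; 0.3872 0.5506]  H_jac=[-0.1681 -0.2869]  S=[0.2561]  K=[-1.2112; -0.8708]  nu=[1.1216]  x^+=[-3.9535, 0.5438]  P^+=[0.8091 0.1170; 0.1170 0.3564]

H_jac[0,1] = -0.2869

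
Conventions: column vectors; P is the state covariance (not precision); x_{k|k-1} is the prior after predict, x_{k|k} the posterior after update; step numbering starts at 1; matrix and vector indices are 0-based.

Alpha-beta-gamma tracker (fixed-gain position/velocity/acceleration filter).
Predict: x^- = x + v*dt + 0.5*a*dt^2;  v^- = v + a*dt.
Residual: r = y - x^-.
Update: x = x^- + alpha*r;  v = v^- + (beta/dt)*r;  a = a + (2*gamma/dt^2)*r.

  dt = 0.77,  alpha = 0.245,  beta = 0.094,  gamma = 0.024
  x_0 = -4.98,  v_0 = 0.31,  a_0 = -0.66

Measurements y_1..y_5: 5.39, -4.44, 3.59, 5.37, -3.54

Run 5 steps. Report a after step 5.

a_post = 0.1219

step 1: x_pred=-4.9370  r=10.3270  x^+=-2.4069  v^+=1.0625  a^+=0.1760
step 2: x_pred=-1.5365  r=-2.9035  x^+=-2.2479  v^+=0.8436  a^+=-0.0590
step 3: x_pred=-1.6158  r=5.2058  x^+=-0.3404  v^+=1.4337  a^+=0.3624
step 4: x_pred=0.8710  r=4.4990  x^+=1.9733  v^+=2.2620  a^+=0.7267
step 5: x_pred=3.9304  r=-7.4704  x^+=2.1002  v^+=1.9096  a^+=0.1219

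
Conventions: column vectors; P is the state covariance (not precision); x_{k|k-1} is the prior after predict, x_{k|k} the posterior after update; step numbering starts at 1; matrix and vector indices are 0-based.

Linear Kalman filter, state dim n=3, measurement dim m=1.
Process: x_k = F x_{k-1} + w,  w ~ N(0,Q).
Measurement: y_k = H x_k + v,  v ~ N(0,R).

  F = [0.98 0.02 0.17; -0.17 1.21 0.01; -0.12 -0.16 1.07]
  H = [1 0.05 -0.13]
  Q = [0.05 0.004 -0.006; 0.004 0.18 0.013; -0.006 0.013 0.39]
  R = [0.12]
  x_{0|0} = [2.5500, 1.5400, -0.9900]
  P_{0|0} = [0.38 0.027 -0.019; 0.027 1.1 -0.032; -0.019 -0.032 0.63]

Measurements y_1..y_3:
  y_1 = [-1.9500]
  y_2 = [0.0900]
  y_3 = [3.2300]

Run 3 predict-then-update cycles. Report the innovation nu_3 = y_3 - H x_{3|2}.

innov = [3.5802]

step 1: x^-=[2.3615, 1.4200, -1.6117]  P^-=[0.4281 -0.0059 0.0367; -0.0059 1.7897 -0.2266; 0.0367 -0.2266 1.1618]  S=[0.5650]  K=[0.7487; 0.2000; -0.2223]  nu=[-4.5920]  x^+=[-1.0766, 0.5015, -0.5908]  P^+=[0.1114 -0.0905 0.1308; -0.0905 1.7671 -0.2014; 0.1308 -0.2014 1.1339]
step 2: x^-=[-1.1455, 0.7839, -0.5832]  P^-=[0.2291 -0.1209 0.3316; -0.1209 2.8025 -0.5884; 0.3316 -0.5884 1.7669]  S=[0.2953]  K=[0.6093; 0.3242; 0.2453]  nu=[1.1205]  x^+=[-0.4627, 1.1471, -0.3083]  P^+=[0.1194 -0.1792 0.2874; -0.1792 2.7715 -0.6119; 0.2874 -0.6119 1.7491]
step 3: x^-=[-0.4829, 1.4636, -0.4579]  P^-=[0.3010 -0.2893 0.6169; -0.2893 4.2993 -1.3252; 0.6169 -1.3252 2.5941]  S=[0.3035]  K=[0.6798; 0.3229; 0.7031]  nu=[3.5802]  x^+=[1.9510, 2.6195, 2.0594]  P^+=[0.1607 -0.3559 0.4718; -0.3559 4.2677 -1.3941; 0.4718 -1.3941 2.4441]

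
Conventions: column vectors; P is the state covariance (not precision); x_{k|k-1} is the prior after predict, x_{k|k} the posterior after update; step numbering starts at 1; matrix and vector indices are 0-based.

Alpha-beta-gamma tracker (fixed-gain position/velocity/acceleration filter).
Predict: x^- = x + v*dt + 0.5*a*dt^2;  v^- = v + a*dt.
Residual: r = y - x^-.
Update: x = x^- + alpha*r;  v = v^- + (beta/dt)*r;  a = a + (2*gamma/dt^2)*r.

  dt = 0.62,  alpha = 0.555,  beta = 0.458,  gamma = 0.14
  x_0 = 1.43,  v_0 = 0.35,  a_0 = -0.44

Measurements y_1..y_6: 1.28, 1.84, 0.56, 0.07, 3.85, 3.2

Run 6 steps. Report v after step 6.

v_post = 3.0757

step 1: x_pred=1.5624  r=-0.2824  x^+=1.4057  v^+=-0.1314  a^+=-0.6457
step 2: x_pred=1.2001  r=0.6399  x^+=1.5552  v^+=-0.0591  a^+=-0.1796
step 3: x_pred=1.4841  r=-0.9241  x^+=0.9712  v^+=-0.8531  a^+=-0.8527
step 4: x_pred=0.2784  r=-0.2084  x^+=0.1628  v^+=-1.5357  a^+=-1.0045
step 5: x_pred=-0.9825  r=4.8325  x^+=1.6996  v^+=1.4113  a^+=2.5155
step 6: x_pred=3.0580  r=0.1420  x^+=3.1368  v^+=3.0757  a^+=2.6189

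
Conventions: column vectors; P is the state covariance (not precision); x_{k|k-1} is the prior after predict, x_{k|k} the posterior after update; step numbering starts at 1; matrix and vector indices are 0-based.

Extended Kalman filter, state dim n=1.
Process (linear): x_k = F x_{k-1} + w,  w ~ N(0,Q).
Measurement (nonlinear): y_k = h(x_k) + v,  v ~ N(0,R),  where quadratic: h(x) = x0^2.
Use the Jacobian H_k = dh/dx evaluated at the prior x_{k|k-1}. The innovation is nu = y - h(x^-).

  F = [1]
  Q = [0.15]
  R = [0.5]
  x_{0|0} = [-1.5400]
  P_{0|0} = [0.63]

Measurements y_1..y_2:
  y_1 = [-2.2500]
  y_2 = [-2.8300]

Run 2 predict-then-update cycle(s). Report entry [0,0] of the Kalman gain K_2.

K[0,0] = -0.1042

step 1: x^-=[-1.5400]  P^-=[0.7800]  H_jac=[-3.0800]  S=[7.8994]  K=[-0.3041]  nu=[-4.6216]  x^+=[-0.1345]  P^+=[0.0494]
step 2: x^-=[-0.1345]  P^-=[0.1994]  H_jac=[-0.2689]  S=[0.5144]  K=[-0.1042]  nu=[-2.8481]  x^+=[0.1624]  P^+=[0.1938]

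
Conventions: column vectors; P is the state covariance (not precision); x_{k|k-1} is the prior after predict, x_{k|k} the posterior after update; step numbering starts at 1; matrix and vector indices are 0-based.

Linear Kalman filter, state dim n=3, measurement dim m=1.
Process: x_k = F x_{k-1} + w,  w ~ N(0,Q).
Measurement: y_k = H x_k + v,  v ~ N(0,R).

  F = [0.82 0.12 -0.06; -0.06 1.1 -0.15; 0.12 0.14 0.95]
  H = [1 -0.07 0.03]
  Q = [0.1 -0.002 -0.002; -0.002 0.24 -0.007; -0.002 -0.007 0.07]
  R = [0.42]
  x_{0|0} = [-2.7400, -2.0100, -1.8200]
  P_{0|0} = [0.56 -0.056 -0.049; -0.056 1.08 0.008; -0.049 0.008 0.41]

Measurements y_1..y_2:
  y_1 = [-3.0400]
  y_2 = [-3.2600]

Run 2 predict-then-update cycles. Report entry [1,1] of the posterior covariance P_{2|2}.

P_post[1,1] = 2.0689

step 1: x^-=[-2.3788, -1.7736, -2.3392]  P^-=[0.4873 0.0718 0.0037; 0.0718 1.5619 0.1018; 0.0037 0.1018 0.4583]  S=[0.9051]  K=[0.5329; -0.0381; 0.0114]  nu=[-0.7152]  x^+=[-2.7599, -1.7463, -2.3473]  P^+=[0.2302 0.0902 -0.0018; 0.0902 1.5606 0.1022; -0.0018 0.1022 0.4582]
step 2: x^-=[-2.3319, -1.4033, -2.8056]  P^-=[0.2954 0.2691 0.0418; 0.2691 2.0938 0.2823; 0.0418 0.2823 0.5472]  S=[0.6898]  K=[0.4027; 0.1899; 0.0557]  nu=[-0.9422]  x^+=[-2.7113, -1.5822, -2.8582]  P^+=[0.1835 0.2163 0.0263; 0.2163 2.0689 0.2750; 0.0263 0.2750 0.5451]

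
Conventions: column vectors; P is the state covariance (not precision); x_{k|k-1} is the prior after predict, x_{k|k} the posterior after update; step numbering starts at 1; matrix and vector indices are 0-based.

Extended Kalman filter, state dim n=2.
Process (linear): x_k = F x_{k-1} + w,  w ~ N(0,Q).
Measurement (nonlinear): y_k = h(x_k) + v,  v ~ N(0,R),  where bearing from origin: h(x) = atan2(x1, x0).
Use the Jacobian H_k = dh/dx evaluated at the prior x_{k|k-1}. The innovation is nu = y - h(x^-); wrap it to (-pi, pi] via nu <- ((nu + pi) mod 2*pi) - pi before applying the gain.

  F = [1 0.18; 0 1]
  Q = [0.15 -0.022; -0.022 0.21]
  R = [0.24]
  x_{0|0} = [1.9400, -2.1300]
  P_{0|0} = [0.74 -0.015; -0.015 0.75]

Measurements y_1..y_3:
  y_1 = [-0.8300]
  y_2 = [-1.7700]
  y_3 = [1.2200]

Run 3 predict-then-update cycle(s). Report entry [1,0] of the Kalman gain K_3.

K[1,0] = 0.1188

step 1: x^-=[1.5566, -2.1300]  P^-=[0.9089 0.0980; 0.0980 0.9600]  H_jac=[0.3060 0.2237]  S=[0.3866]  K=[0.7763; 0.6330]  nu=[0.1097]  x^+=[1.6418, -2.0606]  P^+=[0.6760 -0.0920; -0.0920 0.8051]
step 2: x^-=[1.2709, -2.0606]  P^-=[0.8189 0.0310; 0.0310 1.0151]  H_jac=[0.3516 0.2168]  S=[0.3937]  K=[0.7484; 0.5868]  nu=[-0.7518]  x^+=[0.7082, -2.5017]  P^+=[0.5984 -0.1419; -0.1419 0.8796]
step 3: x^-=[0.2578, -2.5017]  P^-=[0.7258 -0.0056; -0.0056 1.0896]  H_jac=[0.3955 0.0408]  S=[0.3552]  K=[0.8076; 0.1188]  nu=[2.6881]  x^+=[2.4289, -2.1823]  P^+=[0.4942 -0.0397; -0.0397 1.0845]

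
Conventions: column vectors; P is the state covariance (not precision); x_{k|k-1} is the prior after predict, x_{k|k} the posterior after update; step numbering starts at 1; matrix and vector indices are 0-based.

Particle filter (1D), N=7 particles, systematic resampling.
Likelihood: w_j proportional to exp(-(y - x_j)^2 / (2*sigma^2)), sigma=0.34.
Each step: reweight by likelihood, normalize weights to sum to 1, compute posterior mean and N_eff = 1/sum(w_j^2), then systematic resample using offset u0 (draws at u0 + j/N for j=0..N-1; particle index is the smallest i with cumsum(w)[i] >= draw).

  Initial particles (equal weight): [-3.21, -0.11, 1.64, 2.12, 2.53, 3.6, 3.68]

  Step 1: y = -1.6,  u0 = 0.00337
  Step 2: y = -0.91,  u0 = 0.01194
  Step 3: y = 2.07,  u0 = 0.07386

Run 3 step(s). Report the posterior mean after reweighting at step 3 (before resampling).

step 1: w=[0.1667, 0.8333, 0.0000, 0.0000, 0.0000, 0.0000, 0.0000]  mean=-0.6269  Neff=1.3848  idx=[0, 0, 1, 1, 1, 1, 1]
step 2: w=[0.0000, 0.0000, 0.2000, 0.2000, 0.2000, 0.2000, 0.2000]  mean=-0.1100  Neff=5.0000  idx=[2, 2, 3, 4, 4, 5, 6]
step 3: w=[0.1429, 0.1429, 0.1429, 0.1429, 0.1429, 0.1429, 0.1429]  mean=-0.1100  Neff=7.0000  idx=[0, 1, 2, 3, 4, 5, 6]

post_mean = -0.1100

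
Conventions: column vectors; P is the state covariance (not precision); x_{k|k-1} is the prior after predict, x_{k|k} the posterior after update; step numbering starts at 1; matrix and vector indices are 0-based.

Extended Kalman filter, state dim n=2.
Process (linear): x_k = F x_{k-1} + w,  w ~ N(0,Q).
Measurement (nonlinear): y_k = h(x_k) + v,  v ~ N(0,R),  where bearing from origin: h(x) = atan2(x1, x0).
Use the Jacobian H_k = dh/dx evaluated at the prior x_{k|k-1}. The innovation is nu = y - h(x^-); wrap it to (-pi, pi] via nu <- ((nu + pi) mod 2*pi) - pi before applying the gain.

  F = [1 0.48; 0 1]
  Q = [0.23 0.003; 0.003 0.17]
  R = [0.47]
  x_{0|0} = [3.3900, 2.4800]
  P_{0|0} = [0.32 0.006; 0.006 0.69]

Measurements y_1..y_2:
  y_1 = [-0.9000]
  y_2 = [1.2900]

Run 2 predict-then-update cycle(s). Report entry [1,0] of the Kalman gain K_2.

K[1,0] = 0.2291

step 1: x^-=[4.5804, 2.4800]  P^-=[0.7147 0.3402; 0.3402 0.8600]  H_jac=[-0.0914 0.1688]  S=[0.4900]  K=[-0.0161; 0.2329]  nu=[-1.3962]  x^+=[4.6029, 2.1549]  P^+=[0.7146 0.3420; 0.3420 0.8334]
step 2: x^-=[5.6372, 2.1549]  P^-=[1.4650 0.7451; 0.7451 1.0034]  H_jac=[-0.0592 0.1548]  S=[0.4855]  K=[0.0590; 0.2291]  nu=[0.9249]  x^+=[5.6918, 2.3668]  P^+=[1.4633 0.7385; 0.7385 0.9780]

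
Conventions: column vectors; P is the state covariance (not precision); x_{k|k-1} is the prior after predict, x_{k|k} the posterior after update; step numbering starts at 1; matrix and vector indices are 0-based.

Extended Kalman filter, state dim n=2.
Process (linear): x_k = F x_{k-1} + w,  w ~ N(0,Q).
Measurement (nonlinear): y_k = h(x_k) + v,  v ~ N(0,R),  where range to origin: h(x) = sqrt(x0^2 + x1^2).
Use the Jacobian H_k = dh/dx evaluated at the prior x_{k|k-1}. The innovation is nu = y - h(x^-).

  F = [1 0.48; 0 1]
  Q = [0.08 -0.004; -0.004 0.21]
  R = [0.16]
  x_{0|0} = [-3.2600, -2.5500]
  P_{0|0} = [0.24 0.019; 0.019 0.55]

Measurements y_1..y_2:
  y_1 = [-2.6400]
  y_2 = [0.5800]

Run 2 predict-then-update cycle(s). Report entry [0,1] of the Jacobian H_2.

step 1: x^-=[-4.4840, -2.5500]  P^-=[0.4650 0.2790; 0.2790 0.7600]  H_jac=[-0.8693 -0.4943]  S=[0.9368]  K=[-0.5786; -0.6599]  nu=[-7.7984]  x^+=[0.0285, 2.5962]  P^+=[0.1513 -0.0787; -0.0787 0.3520]
step 2: x^-=[1.2746, 2.5962]  P^-=[0.2368 0.0862; 0.0862 0.5620]  H_jac=[0.4407 0.8976]  S=[0.7271]  K=[0.2500; 0.7461]  nu=[-2.3122]  x^+=[0.6966, 0.8710]  P^+=[0.1914 -0.0494; -0.0494 0.1572]

H_jac[0,1] = 0.8976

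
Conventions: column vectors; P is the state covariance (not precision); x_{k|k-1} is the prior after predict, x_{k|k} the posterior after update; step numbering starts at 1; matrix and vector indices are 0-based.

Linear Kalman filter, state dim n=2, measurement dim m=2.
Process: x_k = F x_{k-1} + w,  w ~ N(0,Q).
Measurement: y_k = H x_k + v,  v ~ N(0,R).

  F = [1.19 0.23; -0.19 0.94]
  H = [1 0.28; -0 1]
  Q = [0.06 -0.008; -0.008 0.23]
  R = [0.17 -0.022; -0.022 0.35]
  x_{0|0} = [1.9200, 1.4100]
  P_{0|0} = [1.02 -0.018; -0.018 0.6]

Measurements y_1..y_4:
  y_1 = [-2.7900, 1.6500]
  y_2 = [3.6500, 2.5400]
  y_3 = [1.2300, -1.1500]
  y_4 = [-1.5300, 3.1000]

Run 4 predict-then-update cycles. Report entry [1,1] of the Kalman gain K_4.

step 1: x^-=[2.6091, 0.9606]  P^-=[1.5263 -0.1283; -0.1283 0.8034]  S=[1.6875 0.0747; 0.0747 1.1534]  K=[0.8907 -0.1689; 0.0265 0.6948]  nu=[-5.6681, 0.6894]  x^+=[-2.5558, 1.2891]  P^+=[0.1772 -0.0787; -0.0787 0.2426]
step 2: x^-=[-2.7449, 1.6974]  P^-=[0.2806 -0.0802; -0.0802 0.4789]  S=[0.4433 0.0319; 0.0319 0.8289]  K=[0.5910 -0.1195; 0.0802 0.5747]  nu=[5.9196, 0.8426]  x^+=[0.6532, 2.6565]  P^+=[0.1185 -0.0548; -0.0548 0.1994]
step 3: x^-=[1.3883, 2.3730]  P^-=[0.2083 -0.0506; -0.0506 0.4300]  S=[0.3837 0.0478; 0.0478 0.7800]  K=[0.5180 -0.0966; 0.1141 0.5443]  nu=[-0.8227, -3.5230]  x^+=[1.3025, 0.3615]  P^+=[0.1028 -0.0452; -0.0452 0.1880]
step 4: x^-=[1.6332, 0.0924]  P^-=[0.1908 -0.0392; -0.0392 0.4160]  S=[0.3715 0.0553; 0.0553 0.7660]  K=[0.4971 -0.0871; 0.1286 0.5338]  nu=[-3.1890, 3.0076]  x^+=[-0.2139, 1.2878]  P^+=[0.0980 -0.0414; -0.0414 0.1840]

K[1,1] = 0.5338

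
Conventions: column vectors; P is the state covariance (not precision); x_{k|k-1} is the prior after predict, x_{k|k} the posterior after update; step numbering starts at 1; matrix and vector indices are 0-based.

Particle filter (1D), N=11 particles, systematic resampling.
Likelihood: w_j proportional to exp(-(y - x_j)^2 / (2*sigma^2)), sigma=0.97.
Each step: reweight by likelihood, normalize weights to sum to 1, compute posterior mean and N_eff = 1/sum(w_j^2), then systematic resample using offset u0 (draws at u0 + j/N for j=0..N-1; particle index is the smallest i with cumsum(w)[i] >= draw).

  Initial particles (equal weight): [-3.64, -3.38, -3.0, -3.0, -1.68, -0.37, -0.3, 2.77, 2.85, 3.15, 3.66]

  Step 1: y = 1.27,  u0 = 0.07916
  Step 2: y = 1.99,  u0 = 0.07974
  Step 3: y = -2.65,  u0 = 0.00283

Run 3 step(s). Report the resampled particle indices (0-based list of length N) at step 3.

resampled_idx = [0, 0, 1, 2, 2, 3, 4, 5, 5, 6, 8]

step 1: w=[0.0000, 0.0000, 0.0000, 0.0000, 0.0076, 0.1859, 0.2095, 0.2348, 0.2060, 0.1187, 0.0373]  mean=1.6033  Neff=5.2194  idx=[5, 5, 6, 6, 7, 7, 7, 8, 8, 9, 10]
step 2: w=[0.0116, 0.0116, 0.0138, 0.0138, 0.1621, 0.1621, 0.1621, 0.1512, 0.1512, 0.1096, 0.0509]  mean=2.7235  Neff=7.1528  idx=[4, 4, 5, 5, 6, 6, 7, 8, 8, 9, 10]
step 3: w=[0.1251, 0.1251, 0.1251, 0.1251, 0.1251, 0.1251, 0.0786, 0.0786, 0.0786, 0.0130, 0.0005]  mean=2.7942  Neff=8.8791  idx=[0, 0, 1, 2, 2, 3, 4, 5, 5, 6, 8]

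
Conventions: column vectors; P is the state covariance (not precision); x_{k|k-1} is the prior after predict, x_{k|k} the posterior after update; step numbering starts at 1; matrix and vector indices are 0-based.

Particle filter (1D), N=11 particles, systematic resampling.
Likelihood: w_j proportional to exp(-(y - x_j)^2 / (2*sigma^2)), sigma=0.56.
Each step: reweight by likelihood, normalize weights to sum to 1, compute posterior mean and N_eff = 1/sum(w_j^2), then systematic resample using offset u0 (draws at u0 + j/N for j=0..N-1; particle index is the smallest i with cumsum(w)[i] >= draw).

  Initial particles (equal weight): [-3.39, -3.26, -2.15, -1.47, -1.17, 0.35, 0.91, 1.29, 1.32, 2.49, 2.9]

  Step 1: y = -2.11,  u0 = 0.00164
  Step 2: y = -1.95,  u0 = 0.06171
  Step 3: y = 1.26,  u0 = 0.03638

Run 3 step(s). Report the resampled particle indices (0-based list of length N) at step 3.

resampled_idx = [7, 8, 10, 10, 10, 10, 10, 10, 10, 10, 10]

step 1: w=[0.0375, 0.0620, 0.5096, 0.2659, 0.1249, 0.0000, 0.0000, 0.0000, 0.0000, 0.0000, 0.0000]  mean=-1.9620  Neff=2.8466  idx=[0, 1, 2, 2, 2, 2, 2, 3, 3, 3, 4]
step 2: w=[0.0051, 0.0089, 0.1294, 0.1294, 0.1294, 0.1294, 0.1294, 0.0955, 0.0955, 0.0955, 0.0523]  mean=-1.9201  Neff=8.7743  idx=[2, 3, 3, 4, 5, 5, 6, 7, 8, 9, 10]
step 3: w=[0.0001, 0.0001, 0.0001, 0.0001, 0.0001, 0.0001, 0.0001, 0.0675, 0.0675, 0.0675, 0.7968]  mean=-1.2314  Neff=1.5418  idx=[7, 8, 10, 10, 10, 10, 10, 10, 10, 10, 10]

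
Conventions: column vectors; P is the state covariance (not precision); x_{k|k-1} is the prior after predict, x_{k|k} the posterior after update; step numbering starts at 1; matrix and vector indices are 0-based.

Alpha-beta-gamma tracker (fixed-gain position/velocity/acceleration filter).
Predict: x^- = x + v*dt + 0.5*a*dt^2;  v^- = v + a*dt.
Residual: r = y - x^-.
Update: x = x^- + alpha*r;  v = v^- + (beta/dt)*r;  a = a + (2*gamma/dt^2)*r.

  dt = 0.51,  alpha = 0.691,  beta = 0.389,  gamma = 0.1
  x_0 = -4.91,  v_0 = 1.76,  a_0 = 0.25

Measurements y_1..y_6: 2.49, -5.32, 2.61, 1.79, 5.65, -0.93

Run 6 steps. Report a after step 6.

a_post = -5.3686

step 1: x_pred=-3.9799  r=6.4699  x^+=0.4908  v^+=6.8224  a^+=5.2249
step 2: x_pred=4.6497  r=-9.9697  x^+=-2.2394  v^+=1.8827  a^+=-2.4411
step 3: x_pred=-1.5966  r=4.2066  x^+=1.3102  v^+=3.8463  a^+=0.7935
step 4: x_pred=3.3750  r=-1.5850  x^+=2.2798  v^+=3.0421  a^+=-0.4253
step 5: x_pred=3.7759  r=1.8741  x^+=5.0709  v^+=4.2547  a^+=1.0158
step 6: x_pred=7.3729  r=-8.3029  x^+=1.6356  v^+=-1.5603  a^+=-5.3686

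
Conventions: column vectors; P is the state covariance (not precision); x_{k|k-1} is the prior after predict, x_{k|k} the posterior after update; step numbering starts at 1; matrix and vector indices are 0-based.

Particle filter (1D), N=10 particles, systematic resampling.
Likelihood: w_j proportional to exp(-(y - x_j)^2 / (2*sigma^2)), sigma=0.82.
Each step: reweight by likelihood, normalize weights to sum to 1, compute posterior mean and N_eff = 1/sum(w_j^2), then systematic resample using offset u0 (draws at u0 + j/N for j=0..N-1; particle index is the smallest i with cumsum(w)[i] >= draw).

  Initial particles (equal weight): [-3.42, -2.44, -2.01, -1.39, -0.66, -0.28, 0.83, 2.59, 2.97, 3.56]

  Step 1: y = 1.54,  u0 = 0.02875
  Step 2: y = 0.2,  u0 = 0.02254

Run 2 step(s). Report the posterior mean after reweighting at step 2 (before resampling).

step 1: w=[0.0000, 0.0000, 0.0001, 0.0011, 0.0181, 0.0564, 0.4556, 0.2919, 0.1449, 0.0319]  mean=1.6485  Neff=3.1419  idx=[5, 6, 6, 6, 6, 6, 7, 7, 8, 8]
step 2: w=[0.1832, 0.1618, 0.1618, 0.1618, 0.1618, 0.1618, 0.0031, 0.0031, 0.0007, 0.0007]  mean=0.6407  Neff=6.0782  idx=[0, 0, 1, 1, 2, 3, 3, 4, 4, 5]

post_mean = 0.6407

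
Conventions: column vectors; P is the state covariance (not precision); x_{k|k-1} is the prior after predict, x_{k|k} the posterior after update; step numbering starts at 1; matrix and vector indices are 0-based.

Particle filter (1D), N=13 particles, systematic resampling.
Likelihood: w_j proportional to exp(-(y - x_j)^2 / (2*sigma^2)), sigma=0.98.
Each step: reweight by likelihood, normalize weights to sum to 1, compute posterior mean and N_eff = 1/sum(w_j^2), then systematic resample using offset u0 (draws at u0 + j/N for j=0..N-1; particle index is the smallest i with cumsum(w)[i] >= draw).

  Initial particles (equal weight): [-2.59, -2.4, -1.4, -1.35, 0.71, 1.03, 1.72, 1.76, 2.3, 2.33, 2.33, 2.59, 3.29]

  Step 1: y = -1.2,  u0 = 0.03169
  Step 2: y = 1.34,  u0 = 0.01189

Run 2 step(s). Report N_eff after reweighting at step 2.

step 1: w=[0.1196, 0.1545, 0.3202, 0.3232, 0.0489, 0.0246, 0.0039, 0.0034, 0.0006, 0.0005, 0.0005, 0.0002, 0.0000]  mean=-1.4883  Neff=4.0293  idx=[0, 0, 1, 1, 2, 2, 2, 2, 3, 3, 3, 3, 4]
step 2: w=[0.0003, 0.0003, 0.0007, 0.0007, 0.0203, 0.0203, 0.0203, 0.0203, 0.0234, 0.0234, 0.0234, 0.0234, 0.8231]  mean=0.3393  Neff=1.4676  idx=[4, 8, 11, 12, 12, 12, 12, 12, 12, 12, 12, 12, 12]

N_eff = 1.4676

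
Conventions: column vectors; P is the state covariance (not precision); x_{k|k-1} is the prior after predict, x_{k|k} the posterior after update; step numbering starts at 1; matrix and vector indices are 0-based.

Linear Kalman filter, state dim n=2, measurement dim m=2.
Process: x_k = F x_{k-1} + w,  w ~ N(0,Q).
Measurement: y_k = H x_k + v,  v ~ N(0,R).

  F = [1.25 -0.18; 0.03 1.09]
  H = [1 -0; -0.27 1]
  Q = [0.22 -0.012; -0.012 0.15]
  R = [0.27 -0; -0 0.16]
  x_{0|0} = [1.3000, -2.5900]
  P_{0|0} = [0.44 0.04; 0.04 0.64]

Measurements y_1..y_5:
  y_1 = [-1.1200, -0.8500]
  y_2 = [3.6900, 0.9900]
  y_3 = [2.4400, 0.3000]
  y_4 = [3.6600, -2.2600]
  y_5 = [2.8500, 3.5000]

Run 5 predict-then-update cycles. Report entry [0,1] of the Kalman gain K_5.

K[0,1] = -0.0909

step 1: x^-=[2.0912, -2.7841]  P^-=[0.9102 -0.0668; -0.0668 0.9134]  S=[1.1802 -0.3125; -0.3125 1.1758]  K=[0.7539 -0.0654; 0.1648 0.8360]  nu=[-3.2112, 2.4987]  x^+=[-0.4932, -1.2244]  P^+=[0.2036 0.0445; 0.0445 0.1458]
step 2: x^-=[-0.3961, -1.3494]  P^-=[0.5228 0.0274; 0.0274 0.3263]  S=[0.7928 -0.1137; -0.1137 0.5096]  K=[0.6482 -0.0785; 0.1285 0.6544]  nu=[4.0861, 2.2325]  x^+=[2.0770, 0.6365]  P^+=[0.1750 0.0347; 0.0347 0.1141]
step 3: x^-=[2.4817, 0.7561]  P^-=[0.4815 0.0193; 0.0193 0.2880]  S=[0.7515 -0.1108; -0.1108 0.4727]  K=[0.6279 -0.0872; 0.1179 0.6258]  nu=[-0.0417, 0.2140]  x^+=[2.4369, 0.8851]  P^+=[0.1695 0.0318; 0.0318 0.1087]
step 4: x^-=[2.8868, 1.0379]  P^-=[0.4741 0.0162; 0.0162 0.2814]  S=[0.7441 -0.1118; -0.1118 0.4672]  K=[0.6236 -0.0901; 0.1150 0.6205]  nu=[0.7732, -2.5184]  x^+=[3.5958, -0.4358]  P^+=[0.1684 0.0311; 0.0311 0.1077]
step 5: x^-=[4.5732, -0.3672]  P^-=[0.4726 0.0153; 0.0153 0.2801]  S=[0.7426 -0.1123; -0.1123 0.4663]  K=[0.6227 -0.0909; 0.1143 0.6194]  nu=[-1.7232, 5.1019]  x^+=[3.0367, 2.5958]  P^+=[0.1681 0.0309; 0.0309 0.1074]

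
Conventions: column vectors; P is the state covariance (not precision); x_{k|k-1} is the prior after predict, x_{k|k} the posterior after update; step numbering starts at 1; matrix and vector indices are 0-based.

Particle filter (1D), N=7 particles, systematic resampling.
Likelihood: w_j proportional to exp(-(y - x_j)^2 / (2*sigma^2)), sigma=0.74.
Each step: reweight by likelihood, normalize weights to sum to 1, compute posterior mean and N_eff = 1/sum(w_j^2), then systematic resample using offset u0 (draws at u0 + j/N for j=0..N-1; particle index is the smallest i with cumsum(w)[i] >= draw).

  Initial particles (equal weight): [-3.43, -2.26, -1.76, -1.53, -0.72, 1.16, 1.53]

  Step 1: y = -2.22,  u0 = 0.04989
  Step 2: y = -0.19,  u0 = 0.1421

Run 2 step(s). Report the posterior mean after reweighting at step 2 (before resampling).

step 1: w=[0.0918, 0.3490, 0.2881, 0.2263, 0.0448, 0.0000, 0.0000]  mean=-1.9891  Neff=3.7532  idx=[0, 1, 1, 2, 2, 3, 3]
step 2: w=[0.0001, 0.0313, 0.0313, 0.1649, 0.1649, 0.3038, 0.3038]  mean=-1.6517  Neff=4.1513  idx=[3, 4, 5, 5, 6, 6, 6]

post_mean = -1.6517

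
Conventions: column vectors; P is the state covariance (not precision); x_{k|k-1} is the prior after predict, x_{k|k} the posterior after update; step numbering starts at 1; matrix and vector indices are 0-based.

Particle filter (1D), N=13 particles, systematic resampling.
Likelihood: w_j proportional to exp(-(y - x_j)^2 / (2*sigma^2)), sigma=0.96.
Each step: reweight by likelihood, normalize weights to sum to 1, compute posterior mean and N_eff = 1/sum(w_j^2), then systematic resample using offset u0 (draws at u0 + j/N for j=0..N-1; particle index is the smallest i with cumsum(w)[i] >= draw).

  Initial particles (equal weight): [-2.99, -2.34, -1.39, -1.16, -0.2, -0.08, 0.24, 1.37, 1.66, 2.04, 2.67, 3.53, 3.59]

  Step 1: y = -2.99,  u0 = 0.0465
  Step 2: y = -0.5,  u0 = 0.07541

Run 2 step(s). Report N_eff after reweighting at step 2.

N_eff = 5.4591

step 1: w=[0.4474, 0.3557, 0.1116, 0.0727, 0.0066, 0.0045, 0.0016, 0.0000, 0.0000, 0.0000, 0.0000, 0.0000, 0.0000]  mean=-2.4107  Neff=2.9030  idx=[0, 0, 0, 0, 0, 0, 1, 1, 1, 1, 2, 2, 3]
step 2: w=[0.0118, 0.0118, 0.0118, 0.0118, 0.0118, 0.0118, 0.0543, 0.0543, 0.0543, 0.0543, 0.2216, 0.2216, 0.2689]  mean=-1.6475  Neff=5.4591  idx=[6, 7, 8, 10, 10, 10, 11, 11, 11, 12, 12, 12, 12]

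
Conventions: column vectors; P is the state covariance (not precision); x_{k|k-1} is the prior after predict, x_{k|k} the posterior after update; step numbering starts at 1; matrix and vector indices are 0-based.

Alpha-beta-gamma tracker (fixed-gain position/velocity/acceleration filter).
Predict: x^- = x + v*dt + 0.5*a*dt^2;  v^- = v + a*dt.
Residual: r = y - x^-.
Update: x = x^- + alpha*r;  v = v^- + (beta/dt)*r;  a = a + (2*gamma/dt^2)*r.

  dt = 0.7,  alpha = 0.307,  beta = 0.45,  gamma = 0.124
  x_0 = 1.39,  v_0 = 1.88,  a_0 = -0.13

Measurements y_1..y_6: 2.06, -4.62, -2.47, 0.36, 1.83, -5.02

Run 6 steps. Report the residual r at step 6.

step 1: x_pred=2.6741  r=-0.6141  x^+=2.4856  v^+=1.3942  a^+=-0.4408
step 2: x_pred=3.3535  r=-7.9735  x^+=0.9057  v^+=-4.0402  a^+=-4.4764
step 3: x_pred=-3.0192  r=0.5492  x^+=-2.8506  v^+=-6.8207  a^+=-4.1984
step 4: x_pred=-8.6537  r=9.0137  x^+=-5.8865  v^+=-3.9650  a^+=0.3636
step 5: x_pred=-8.5729  r=10.4029  x^+=-5.3792  v^+=2.9771  a^+=5.6288
step 6: x_pred=-1.9162  r=-3.1038  x^+=-2.8691  v^+=4.9219  a^+=4.0579

resid = -3.1038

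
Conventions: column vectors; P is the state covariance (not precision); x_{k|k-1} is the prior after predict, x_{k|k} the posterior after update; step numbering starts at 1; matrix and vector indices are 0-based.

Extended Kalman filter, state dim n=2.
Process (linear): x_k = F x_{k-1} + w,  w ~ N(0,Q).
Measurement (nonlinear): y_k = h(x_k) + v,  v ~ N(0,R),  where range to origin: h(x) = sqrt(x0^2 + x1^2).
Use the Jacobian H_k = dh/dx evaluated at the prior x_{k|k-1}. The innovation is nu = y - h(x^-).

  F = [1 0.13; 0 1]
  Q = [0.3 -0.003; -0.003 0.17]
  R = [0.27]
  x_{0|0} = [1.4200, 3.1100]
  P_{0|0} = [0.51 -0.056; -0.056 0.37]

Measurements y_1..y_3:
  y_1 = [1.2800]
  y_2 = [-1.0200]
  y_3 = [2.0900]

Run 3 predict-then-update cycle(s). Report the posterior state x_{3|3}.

step 1: x^-=[1.8243, 3.1100]  P^-=[0.8017 -0.0109; -0.0109 0.5400]  H_jac=[0.5060 0.8626]  S=[0.8675]  K=[0.4568; 0.5306]  nu=[-2.3256]  x^+=[0.7621, 1.8761]  P^+=[0.6207 -0.2211; -0.2211 0.2958]
step 2: x^-=[1.0060, 1.8761]  P^-=[0.8682 -0.1857; -0.1857 0.4658]  H_jac=[0.4726 0.8813]  S=[0.6710]  K=[0.3676; 0.4810]  nu=[-3.1488]  x^+=[-0.1514, 0.3615]  P^+=[0.7776 -0.3043; -0.3043 0.3105]
step 3: x^-=[-0.1045, 0.3615]  P^-=[1.0037 -0.2669; -0.2669 0.4805]  H_jac=[-0.2776 0.9607]  S=[0.9332]  K=[-0.5734; 0.5741]  nu=[1.7137]  x^+=[-1.0870, 1.3453]  P^+=[0.6969 0.0402; 0.0402 0.1730]

x_post = [-1.0870, 1.3453]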